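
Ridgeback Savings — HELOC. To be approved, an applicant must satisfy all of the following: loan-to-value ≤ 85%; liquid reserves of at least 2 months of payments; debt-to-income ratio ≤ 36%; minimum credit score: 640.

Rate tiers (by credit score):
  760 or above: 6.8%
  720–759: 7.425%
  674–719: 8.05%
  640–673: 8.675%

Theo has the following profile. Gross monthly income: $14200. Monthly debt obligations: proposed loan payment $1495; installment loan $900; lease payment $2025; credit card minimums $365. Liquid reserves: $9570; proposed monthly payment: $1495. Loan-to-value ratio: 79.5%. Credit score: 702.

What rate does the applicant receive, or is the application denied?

Approved at 8.05%

Credit score 702 ≥ 640 (meets minimum)
LTV 79.5% ≤ 85%
Liquid reserves cover 9,570/1,495 = 6.4 months — ≥ 2 required
Total monthly debts = (1,495 + 900 + 2,025 + 365) = 4,785. Debt-to-income = 4,785/14,200 = 33.7% — meets 36% limit
All requirements met. Score 702 falls in the 674–719 tier → 8.05%.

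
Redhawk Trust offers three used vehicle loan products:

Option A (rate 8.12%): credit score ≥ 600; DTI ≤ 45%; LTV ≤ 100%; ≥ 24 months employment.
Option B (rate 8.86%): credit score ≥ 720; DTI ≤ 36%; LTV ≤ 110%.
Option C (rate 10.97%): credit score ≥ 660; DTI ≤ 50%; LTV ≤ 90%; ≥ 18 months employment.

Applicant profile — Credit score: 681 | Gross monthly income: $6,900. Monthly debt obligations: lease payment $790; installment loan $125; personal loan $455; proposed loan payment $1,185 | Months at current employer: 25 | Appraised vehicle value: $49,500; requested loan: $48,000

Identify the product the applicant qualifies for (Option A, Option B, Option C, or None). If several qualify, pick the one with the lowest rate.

Total debts = (790 + 125 + 455 + 1,185) = 2,555; DTI = 2,555/6,900 = 37%.
LTV = 48,000/49,500 = 97%.
Option A: score 681 ≥ 600; DTI 37% ≤ 45%; LTV 97% ≤ 100%; employment 25 ≥ 24 mo → qualifies.
Option B: score 681 < 720; DTI 37% > 36%; LTV 97% ≤ 110% → does not qualify.
Option C: score 681 ≥ 660; DTI 37% ≤ 50%; LTV 97% > 90%; employment 25 ≥ 18 mo → does not qualify.

Option A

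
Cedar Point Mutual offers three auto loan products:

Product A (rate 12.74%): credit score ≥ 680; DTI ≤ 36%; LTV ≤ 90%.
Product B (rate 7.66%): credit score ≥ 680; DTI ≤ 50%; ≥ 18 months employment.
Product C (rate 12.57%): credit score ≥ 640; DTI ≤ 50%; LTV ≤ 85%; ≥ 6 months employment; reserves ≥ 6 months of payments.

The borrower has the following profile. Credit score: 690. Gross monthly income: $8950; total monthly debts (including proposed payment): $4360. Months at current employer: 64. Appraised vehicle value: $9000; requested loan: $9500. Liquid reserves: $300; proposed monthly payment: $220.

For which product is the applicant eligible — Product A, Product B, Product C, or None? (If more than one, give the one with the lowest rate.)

Product B

DTI = 4,360/8,950 = 48.7%.
LTV = 9,500/9,000 = 105.6%.
Reserves = 300/220 = 1.4 months.
Product A: score 690 ≥ 680; DTI 48.7% > 36%; LTV 105.6% > 90% → does not qualify.
Product B: score 690 ≥ 680; DTI 48.7% ≤ 50%; employment 64 ≥ 18 mo → qualifies.
Product C: score 690 ≥ 640; DTI 48.7% ≤ 50%; LTV 105.6% > 85%; employment 64 ≥ 6 mo; reserves 1.4 < 6 mo → does not qualify.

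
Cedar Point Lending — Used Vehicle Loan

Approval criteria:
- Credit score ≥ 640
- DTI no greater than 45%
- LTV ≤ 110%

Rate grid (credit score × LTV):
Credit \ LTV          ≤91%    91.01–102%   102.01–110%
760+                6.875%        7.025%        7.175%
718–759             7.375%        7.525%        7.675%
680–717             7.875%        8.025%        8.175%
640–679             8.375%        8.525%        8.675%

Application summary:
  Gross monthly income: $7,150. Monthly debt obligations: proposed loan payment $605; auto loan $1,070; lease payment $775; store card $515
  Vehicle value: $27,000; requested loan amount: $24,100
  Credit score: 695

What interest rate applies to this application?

Credit score 695 ≥ 640; Total monthly debts = (605 + 1,070 + 775 + 515) = 2,965. Debt-to-income = 2,965/7,150 = 41.5% — meets 45% limit
Loan-to-value = 24,100/27,000 = 89.3% — pass (110% max)
Credit 695 → row 680–717; LTV 89.3% → column ≤91%. Grid cell → 7.875%.

7.875%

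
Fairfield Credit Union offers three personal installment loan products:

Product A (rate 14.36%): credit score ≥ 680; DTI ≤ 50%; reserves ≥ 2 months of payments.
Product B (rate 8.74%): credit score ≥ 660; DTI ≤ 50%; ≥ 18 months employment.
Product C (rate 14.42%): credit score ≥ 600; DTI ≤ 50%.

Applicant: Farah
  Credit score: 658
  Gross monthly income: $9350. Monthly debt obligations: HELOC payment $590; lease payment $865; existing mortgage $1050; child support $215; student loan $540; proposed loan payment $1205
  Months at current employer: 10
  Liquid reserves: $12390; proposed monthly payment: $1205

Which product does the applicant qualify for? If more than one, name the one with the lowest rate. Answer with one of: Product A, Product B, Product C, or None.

Total debts = (590 + 865 + 1,050 + 215 + 540 + 1,205) = 4,465; DTI = 4,465/9,350 = 47.8%.
Reserves = 12,390/1,205 = 10.3 months.
Product A: score 658 < 680; DTI 47.8% ≤ 50%; reserves 10.3 ≥ 2 mo → does not qualify.
Product B: score 658 < 660; DTI 47.8% ≤ 50%; employment 10 < 18 mo → does not qualify.
Product C: score 658 ≥ 600; DTI 47.8% ≤ 50% → qualifies.

Product C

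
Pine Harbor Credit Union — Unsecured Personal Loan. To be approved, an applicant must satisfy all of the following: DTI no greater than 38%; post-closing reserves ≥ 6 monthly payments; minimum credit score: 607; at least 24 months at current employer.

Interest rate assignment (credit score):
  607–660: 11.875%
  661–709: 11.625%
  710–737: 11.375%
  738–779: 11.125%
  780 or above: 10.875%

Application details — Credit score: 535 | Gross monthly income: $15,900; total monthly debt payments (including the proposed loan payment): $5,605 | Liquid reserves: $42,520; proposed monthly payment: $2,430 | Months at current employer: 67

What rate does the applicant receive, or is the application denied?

Denied

Credit score 535 < 607 (below minimum)
DTI = 5,605/15,900 = 35.3% ≤ 38%
Liquid reserves cover 42,520/2,430 = 17.5 months — ≥ 6 required
Employment 67 ≥ 24 months
Not all requirements met → denied.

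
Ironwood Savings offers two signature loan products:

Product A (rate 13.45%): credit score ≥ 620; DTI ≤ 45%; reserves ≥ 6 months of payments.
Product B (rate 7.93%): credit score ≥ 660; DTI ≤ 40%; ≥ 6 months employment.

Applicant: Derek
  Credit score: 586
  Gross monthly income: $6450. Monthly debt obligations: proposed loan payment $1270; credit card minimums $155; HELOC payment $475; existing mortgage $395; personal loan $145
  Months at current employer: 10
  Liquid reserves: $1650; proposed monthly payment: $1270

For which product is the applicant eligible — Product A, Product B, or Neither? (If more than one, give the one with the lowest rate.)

Neither

Total debts = (1,270 + 155 + 475 + 395 + 145) = 2,440; DTI = 2,440/6,450 = 37.8%.
Reserves = 1,650/1,270 = 1.3 months.
Product A: score 586 < 620; DTI 37.8% ≤ 45%; reserves 1.3 < 6 mo → does not qualify.
Product B: score 586 < 660; DTI 37.8% ≤ 40%; employment 10 ≥ 6 mo → does not qualify.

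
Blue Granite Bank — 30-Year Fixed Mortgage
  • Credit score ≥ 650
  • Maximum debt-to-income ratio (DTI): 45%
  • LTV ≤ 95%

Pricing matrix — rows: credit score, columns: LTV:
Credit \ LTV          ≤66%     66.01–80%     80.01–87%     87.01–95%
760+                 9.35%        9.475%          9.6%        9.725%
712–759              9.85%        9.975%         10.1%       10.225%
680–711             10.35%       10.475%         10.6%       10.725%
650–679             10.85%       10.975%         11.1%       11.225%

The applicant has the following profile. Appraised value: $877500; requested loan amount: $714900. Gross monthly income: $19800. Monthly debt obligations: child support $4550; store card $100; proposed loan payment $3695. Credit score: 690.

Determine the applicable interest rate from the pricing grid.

Credit score 690 ≥ 650; Total monthly debts = (4,550 + 100 + 3,695) = 8,345. Debt-to-income = 8,345/19,800 = 42.1% — meets 45% limit
LTV: 714,900 ÷ 877,500 = 81.5%, within 95% cap
Row: 690 falls in 680–711. Column: 81.5% falls in 80.01–87%. Rate = 10.6%.

10.6%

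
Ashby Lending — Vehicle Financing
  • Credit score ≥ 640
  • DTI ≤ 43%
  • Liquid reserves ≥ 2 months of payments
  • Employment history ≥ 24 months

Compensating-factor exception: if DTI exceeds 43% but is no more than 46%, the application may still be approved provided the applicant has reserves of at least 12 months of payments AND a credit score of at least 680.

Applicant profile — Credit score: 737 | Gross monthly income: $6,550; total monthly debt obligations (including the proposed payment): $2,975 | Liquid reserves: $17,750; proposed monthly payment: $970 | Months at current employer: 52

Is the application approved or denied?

Approved

Credit score 737 ≥ 640 (meets base)
DTI = 2,975/6,550 = 45.4% > 43% — standard DTI limit exceeded.
Reserves = 17,750/970 = 18.3 months ≥ 2
Employment 52 ≥ 24 months
DTI 45.4% is within the 43%–46% exception band; checking compensating factors.
Reserves 18.3 ≥ 12 months; credit score 737 ≥ 680.
Both override conditions satisfied; DTI exception granted.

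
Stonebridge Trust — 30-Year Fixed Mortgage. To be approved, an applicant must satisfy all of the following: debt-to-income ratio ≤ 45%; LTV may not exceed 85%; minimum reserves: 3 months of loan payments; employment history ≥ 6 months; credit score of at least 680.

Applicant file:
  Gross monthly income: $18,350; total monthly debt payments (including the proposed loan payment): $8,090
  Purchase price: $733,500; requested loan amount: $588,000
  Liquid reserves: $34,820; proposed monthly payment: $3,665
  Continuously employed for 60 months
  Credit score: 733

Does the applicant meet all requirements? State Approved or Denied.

DTI = 8,090/18,350 = 44.1% ≤ 45%
LTV: 588,000 ÷ 733,500 = 80.2%, within 85% cap
Liquid reserves cover 34,820/3,665 = 9.5 months — ≥ 3 required
Employment 60 ≥ 6 months
Credit score 733 ≥ 680 (meets)
All criteria satisfied.

Approved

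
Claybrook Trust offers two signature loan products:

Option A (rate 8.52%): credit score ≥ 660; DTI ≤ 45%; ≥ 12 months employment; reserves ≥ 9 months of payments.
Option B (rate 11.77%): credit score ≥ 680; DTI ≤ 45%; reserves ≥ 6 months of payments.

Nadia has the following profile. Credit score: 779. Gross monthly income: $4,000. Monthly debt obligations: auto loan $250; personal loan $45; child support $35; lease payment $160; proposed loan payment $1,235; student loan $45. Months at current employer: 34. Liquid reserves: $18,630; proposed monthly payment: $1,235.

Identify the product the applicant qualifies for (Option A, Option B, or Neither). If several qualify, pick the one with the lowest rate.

Total debts = (250 + 45 + 35 + 160 + 1,235 + 45) = 1,770; DTI = 1,770/4,000 = 44.2%.
Reserves = 18,630/1,235 = 15.1 months.
Option A: score 779 ≥ 660; DTI 44.2% ≤ 45%; employment 34 ≥ 12 mo; reserves 15.1 ≥ 9 mo → qualifies.
Option B: score 779 ≥ 680; DTI 44.2% ≤ 45%; reserves 15.1 ≥ 6 mo → qualifies.
Qualifying: Option A, Option B. Lowest rate is 8.52% → Option A.

Option A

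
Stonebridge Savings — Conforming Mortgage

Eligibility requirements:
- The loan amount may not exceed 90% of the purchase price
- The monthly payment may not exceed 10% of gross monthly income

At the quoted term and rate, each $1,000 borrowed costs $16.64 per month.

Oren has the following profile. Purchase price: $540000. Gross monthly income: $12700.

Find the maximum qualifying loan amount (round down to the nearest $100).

$76,300

Payment cap: 10% × $12,700 = $1,270/month.
At $16.64 per $1,000, that supports 1,270/16.64 × 1,000 ≈ $76,322 → $76,300.
LTV cap: 90% × $540,000 = $486,000 → $486,000.
Binding constraint: payment-to-income.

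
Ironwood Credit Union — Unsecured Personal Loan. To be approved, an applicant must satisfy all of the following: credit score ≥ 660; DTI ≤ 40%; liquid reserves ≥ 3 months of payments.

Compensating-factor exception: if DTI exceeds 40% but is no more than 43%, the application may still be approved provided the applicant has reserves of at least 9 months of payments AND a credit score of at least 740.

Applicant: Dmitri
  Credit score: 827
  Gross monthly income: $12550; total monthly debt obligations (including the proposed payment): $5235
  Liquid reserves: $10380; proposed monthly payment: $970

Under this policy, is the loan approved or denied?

Approved

Credit score 827 ≥ 660 (meets base)
DTI: 5,235 ÷ 12,550 = 41.7%, over the 40% base limit.
Reserves: 10,380 ÷ 970 = 10.7 months (meets 3-month minimum)
41.7% falls in the override range (40%–43%), so the compensating-factor test applies.
Reserves 10.7 ≥ 9 months; credit score 827 ≥ 740.
Both override conditions satisfied; DTI exception granted.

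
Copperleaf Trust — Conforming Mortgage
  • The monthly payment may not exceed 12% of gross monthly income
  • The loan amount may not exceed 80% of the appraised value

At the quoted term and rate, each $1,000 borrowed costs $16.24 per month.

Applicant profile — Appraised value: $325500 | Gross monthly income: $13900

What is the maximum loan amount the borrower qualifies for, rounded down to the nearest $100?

$102,700

Payment cap: 12% × $13,900 = $1,668/month.
At $16.24 per $1,000, that supports 1,668/16.24 × 1,000 ≈ $102,709 → $102,700.
LTV cap: 80% × $325,500 = $260,400 → $260,400.
Binding constraint: payment-to-income.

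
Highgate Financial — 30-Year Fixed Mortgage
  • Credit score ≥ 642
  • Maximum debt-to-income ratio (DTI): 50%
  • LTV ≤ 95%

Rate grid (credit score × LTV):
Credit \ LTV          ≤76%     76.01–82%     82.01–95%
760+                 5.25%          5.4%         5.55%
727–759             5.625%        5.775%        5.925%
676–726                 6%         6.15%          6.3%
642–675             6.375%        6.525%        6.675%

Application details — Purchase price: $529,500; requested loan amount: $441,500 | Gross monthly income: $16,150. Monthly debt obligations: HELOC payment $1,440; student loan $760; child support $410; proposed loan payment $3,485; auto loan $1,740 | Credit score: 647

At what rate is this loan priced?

6.675%

Credit score 647 ≥ 642; Total monthly debts = (1,440 + 760 + 410 + 3,485 + 1,740) = 7,835. DTI: 7,835 ÷ 16,150 = 48.5%, within the 50% cap
LTV = 441,500/529,500 = 83.4% ≤ 95%
Row: 647 falls in 642–675. Column: 83.4% falls in 82.01–95%. Rate = 6.675%.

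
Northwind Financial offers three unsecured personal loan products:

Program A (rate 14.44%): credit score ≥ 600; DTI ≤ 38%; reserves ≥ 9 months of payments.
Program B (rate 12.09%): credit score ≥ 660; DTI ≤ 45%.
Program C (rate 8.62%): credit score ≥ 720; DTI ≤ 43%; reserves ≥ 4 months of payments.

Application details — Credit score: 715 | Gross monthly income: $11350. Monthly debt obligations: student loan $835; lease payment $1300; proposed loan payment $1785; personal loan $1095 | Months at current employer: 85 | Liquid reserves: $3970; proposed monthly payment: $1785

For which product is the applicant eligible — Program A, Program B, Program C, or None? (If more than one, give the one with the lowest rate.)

Total debts = (835 + 1,300 + 1,785 + 1,095) = 5,015; DTI = 5,015/11,350 = 44.2%.
Reserves = 3,970/1,785 = 2.2 months.
Program A: score 715 ≥ 600; DTI 44.2% > 38%; reserves 2.2 < 9 mo → does not qualify.
Program B: score 715 ≥ 660; DTI 44.2% ≤ 45% → qualifies.
Program C: score 715 < 720; DTI 44.2% > 43%; reserves 2.2 < 4 mo → does not qualify.

Program B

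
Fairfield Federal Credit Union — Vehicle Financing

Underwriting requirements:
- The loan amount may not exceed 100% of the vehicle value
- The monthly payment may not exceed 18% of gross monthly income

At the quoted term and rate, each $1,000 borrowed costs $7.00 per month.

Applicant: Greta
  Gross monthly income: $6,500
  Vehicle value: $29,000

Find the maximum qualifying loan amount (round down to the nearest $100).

$29,000

Payment cap: 18% × $6,500 = $1,170/month.
At $7.00 per $1,000, that supports 1,170/7.00 × 1,000 ≈ $167,142 → $167,100.
LTV cap: 100% × $29,000 = $29,000 → $29,000.
Binding constraint: loan-to-value.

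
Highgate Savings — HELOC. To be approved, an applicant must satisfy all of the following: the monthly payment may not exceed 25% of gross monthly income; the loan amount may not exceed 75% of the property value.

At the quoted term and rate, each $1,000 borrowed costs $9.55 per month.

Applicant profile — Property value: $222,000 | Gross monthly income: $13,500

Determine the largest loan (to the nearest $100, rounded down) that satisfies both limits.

$166,500

Payment cap: 25% × $13,500 = $3,375/month.
At $9.55 per $1,000, that supports 3,375/9.55 × 1,000 ≈ $353,403 → $353,400.
LTV cap: 75% × $222,000 = $166,500 → $166,500.
Binding constraint: loan-to-value.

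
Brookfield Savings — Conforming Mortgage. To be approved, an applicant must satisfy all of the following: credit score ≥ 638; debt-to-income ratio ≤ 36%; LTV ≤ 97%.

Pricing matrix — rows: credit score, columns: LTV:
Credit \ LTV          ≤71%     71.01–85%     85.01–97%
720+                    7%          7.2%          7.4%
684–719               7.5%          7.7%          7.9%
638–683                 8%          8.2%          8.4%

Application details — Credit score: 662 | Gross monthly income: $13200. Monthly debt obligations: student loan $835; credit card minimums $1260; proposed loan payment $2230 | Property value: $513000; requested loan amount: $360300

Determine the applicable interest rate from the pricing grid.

Credit score 662 ≥ 638; Total monthly debts = (835 + 1,260 + 2,230) = 4,325. Debt-to-income = 4,325/13,200 = 32.8% — meets 36% limit
LTV: 360,300 ÷ 513,000 = 70.2%, within 97% cap
Row: 662 falls in 638–683. Column: 70.2% falls in ≤71%. Rate = 8%.

8%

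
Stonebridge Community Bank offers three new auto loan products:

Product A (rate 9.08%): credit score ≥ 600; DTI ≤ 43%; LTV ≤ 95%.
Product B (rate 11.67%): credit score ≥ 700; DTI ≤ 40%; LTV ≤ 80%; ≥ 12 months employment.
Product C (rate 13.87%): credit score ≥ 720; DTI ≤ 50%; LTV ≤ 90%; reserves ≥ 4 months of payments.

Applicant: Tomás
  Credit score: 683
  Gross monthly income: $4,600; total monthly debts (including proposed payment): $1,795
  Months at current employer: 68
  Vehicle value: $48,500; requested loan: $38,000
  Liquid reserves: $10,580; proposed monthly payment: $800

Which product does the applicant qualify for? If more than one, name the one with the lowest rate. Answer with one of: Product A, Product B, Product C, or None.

Product A

DTI = 1,795/4,600 = 39%.
LTV = 38,000/48,500 = 78.4%.
Reserves = 10,580/800 = 13.2 months.
Product A: score 683 ≥ 600; DTI 39% ≤ 43%; LTV 78.4% ≤ 95% → qualifies.
Product B: score 683 < 700; DTI 39% ≤ 40%; LTV 78.4% ≤ 80%; employment 68 ≥ 12 mo → does not qualify.
Product C: score 683 < 720; DTI 39% ≤ 50%; LTV 78.4% ≤ 90%; reserves 13.2 ≥ 4 mo → does not qualify.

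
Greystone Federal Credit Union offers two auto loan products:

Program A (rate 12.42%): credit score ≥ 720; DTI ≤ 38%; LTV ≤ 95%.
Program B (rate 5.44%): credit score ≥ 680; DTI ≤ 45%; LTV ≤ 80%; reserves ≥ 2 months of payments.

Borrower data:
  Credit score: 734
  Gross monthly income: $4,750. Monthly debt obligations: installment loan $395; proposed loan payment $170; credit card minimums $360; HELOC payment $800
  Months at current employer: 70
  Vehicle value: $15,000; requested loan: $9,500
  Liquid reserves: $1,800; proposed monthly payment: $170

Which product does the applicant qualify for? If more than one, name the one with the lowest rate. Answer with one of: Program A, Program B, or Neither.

Total debts = (395 + 170 + 360 + 800) = 1,725; DTI = 1,725/4,750 = 36.3%.
LTV = 9,500/15,000 = 63.3%.
Reserves = 1,800/170 = 10.6 months.
Program A: score 734 ≥ 720; DTI 36.3% ≤ 38%; LTV 63.3% ≤ 95% → qualifies.
Program B: score 734 ≥ 680; DTI 36.3% ≤ 45%; LTV 63.3% ≤ 80%; reserves 10.6 ≥ 2 mo → qualifies.
Qualifying: Program A, Program B. Lowest rate is 5.44% → Program B.

Program B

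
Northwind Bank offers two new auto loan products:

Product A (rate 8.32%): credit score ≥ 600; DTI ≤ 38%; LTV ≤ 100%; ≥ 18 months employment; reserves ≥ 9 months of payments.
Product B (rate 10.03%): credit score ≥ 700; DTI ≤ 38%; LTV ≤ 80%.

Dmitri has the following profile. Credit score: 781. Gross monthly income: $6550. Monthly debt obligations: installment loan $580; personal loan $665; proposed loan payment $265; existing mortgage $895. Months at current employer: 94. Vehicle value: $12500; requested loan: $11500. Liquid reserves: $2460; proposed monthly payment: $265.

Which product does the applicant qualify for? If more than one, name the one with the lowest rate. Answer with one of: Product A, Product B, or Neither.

Total debts = (580 + 665 + 265 + 895) = 2,405; DTI = 2,405/6,550 = 36.7%.
LTV = 11,500/12,500 = 92%.
Reserves = 2,460/265 = 9.3 months.
Product A: score 781 ≥ 600; DTI 36.7% ≤ 38%; LTV 92% ≤ 100%; employment 94 ≥ 18 mo; reserves 9.3 ≥ 9 mo → qualifies.
Product B: score 781 ≥ 700; DTI 36.7% ≤ 38%; LTV 92% > 80% → does not qualify.

Product A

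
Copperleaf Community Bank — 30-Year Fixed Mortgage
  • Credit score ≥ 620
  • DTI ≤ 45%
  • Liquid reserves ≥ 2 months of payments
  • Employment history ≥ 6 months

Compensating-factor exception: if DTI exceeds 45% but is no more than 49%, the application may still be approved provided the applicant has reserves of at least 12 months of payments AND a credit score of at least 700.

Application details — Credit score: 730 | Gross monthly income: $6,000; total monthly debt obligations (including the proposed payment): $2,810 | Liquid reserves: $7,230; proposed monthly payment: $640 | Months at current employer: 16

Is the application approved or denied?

Credit score 730 ≥ 620 (meets base)
DTI: 2,810 ÷ 6,000 = 46.8%, over the 45% base limit.
Reserves = 7,230/640 = 11.3 months ≥ 2
Employment 16 ≥ 6 months
46.8% falls in the override range (45%–49%), so the compensating-factor test applies.
Override check — reserves: 11.3 mo (short of 12); score: 730 (ok).
Override conditions not both satisfied; exception does not apply.

Denied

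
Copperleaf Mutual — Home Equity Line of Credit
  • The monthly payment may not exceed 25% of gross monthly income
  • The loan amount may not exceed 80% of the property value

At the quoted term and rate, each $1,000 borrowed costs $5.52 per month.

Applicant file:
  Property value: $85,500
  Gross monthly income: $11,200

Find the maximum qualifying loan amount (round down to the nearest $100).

$68,400

Payment cap: 25% × $11,200 = $2,800/month.
At $5.52 per $1,000, that supports 2,800/5.52 × 1,000 ≈ $507,246 → $507,200.
LTV cap: 80% × $85,500 = $68,400 → $68,400.
Binding constraint: loan-to-value.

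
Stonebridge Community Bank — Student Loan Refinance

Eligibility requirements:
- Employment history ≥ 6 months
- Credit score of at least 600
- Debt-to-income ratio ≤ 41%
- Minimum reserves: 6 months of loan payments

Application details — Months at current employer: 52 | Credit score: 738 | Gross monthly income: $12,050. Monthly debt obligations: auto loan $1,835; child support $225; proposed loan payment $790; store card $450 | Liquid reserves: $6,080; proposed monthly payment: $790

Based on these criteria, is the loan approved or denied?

Employment 52 ≥ 6 months
Credit score 738 ≥ 600 (meets)
Total monthly debts = (1,835 + 225 + 790 + 450) = 3,300. DTI: 3,300 ÷ 12,050 = 27.4%, within the 41% cap
Reserves = 6,080/790 = 7.7 months ≥ 6
All criteria satisfied.

Approved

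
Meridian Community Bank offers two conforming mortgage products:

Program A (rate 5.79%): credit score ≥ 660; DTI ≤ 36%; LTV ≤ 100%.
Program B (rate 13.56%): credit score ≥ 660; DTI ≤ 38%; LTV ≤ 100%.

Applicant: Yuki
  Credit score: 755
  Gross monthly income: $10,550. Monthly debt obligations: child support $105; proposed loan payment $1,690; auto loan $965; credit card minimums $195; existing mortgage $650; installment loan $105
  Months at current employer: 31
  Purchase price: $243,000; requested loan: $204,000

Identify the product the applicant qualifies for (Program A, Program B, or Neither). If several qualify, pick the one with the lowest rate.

Program A

Total debts = (105 + 1,690 + 965 + 195 + 650 + 105) = 3,710; DTI = 3,710/10,550 = 35.2%.
LTV = 204,000/243,000 = 84%.
Program A: score 755 ≥ 660; DTI 35.2% ≤ 36%; LTV 84% ≤ 100% → qualifies.
Program B: score 755 ≥ 660; DTI 35.2% ≤ 38%; LTV 84% ≤ 100% → qualifies.
Qualifying: Program A, Program B. Lowest rate is 5.79% → Program A.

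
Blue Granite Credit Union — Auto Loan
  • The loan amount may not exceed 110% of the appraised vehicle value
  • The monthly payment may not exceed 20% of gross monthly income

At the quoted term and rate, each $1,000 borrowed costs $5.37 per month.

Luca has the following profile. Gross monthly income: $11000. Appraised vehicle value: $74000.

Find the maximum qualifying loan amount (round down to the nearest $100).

$81,400

Payment cap: 20% × $11,000 = $2,200/month.
At $5.37 per $1,000, that supports 2,200/5.37 × 1,000 ≈ $409,683 → $409,600.
LTV cap: 110% × $74,000 = $81,400 → $81,400.
Binding constraint: loan-to-value.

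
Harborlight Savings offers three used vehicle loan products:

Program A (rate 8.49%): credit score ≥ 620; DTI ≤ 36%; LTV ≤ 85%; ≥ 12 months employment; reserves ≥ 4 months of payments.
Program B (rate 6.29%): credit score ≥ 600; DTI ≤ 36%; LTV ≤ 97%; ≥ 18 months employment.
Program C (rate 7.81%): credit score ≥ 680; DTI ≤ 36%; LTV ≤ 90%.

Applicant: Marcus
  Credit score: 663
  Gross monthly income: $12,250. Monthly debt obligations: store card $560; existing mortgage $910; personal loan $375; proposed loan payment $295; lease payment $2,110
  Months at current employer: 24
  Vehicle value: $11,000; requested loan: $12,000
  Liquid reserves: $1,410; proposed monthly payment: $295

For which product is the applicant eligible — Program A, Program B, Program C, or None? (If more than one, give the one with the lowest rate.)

None

Total debts = (560 + 910 + 375 + 295 + 2,110) = 4,250; DTI = 4,250/12,250 = 34.7%.
LTV = 12,000/11,000 = 109.1%.
Reserves = 1,410/295 = 4.8 months.
Program A: score 663 ≥ 620; DTI 34.7% ≤ 36%; LTV 109.1% > 85%; employment 24 ≥ 12 mo; reserves 4.8 ≥ 4 mo → does not qualify.
Program B: score 663 ≥ 600; DTI 34.7% ≤ 36%; LTV 109.1% > 97%; employment 24 ≥ 18 mo → does not qualify.
Program C: score 663 < 680; DTI 34.7% ≤ 36%; LTV 109.1% > 90% → does not qualify.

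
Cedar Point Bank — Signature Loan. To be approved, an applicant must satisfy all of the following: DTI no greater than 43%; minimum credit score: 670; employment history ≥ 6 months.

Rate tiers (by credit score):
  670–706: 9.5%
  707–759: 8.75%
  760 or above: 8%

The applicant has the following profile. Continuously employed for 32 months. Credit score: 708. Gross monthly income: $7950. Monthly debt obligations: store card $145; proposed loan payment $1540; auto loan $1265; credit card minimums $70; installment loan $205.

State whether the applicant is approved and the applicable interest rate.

Approved at 8.75%

Credit score 708 ≥ 670 (meets minimum)
Total monthly debts = (145 + 1,540 + 1,265 + 70 + 205) = 3,225. DTI = 3,225/7,950 = 40.6% ≤ 43%
Employment 32 ≥ 6 months
All requirements met. Score 708 falls in the 707–759 tier → 8.75%.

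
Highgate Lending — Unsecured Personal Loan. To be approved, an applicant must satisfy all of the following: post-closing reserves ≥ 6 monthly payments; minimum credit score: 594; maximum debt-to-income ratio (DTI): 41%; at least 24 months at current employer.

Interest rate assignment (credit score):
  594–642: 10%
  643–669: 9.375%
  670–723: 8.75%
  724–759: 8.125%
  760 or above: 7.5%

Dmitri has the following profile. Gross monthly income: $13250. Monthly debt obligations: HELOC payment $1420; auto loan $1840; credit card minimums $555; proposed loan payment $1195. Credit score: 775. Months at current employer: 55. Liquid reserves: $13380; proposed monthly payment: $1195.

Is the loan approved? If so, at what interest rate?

Approved at 7.5%

Credit score 775 ≥ 594 (meets minimum)
Total monthly debts = (1,420 + 1,840 + 555 + 1,195) = 5,010. DTI = 5,010/13,250 = 37.8% ≤ 41%
Reserves = 13,380/1,195 = 11.2 months ≥ 6
Employment 55 ≥ 24 months
All requirements met. Score 775 falls in the 760 or above tier → 7.5%.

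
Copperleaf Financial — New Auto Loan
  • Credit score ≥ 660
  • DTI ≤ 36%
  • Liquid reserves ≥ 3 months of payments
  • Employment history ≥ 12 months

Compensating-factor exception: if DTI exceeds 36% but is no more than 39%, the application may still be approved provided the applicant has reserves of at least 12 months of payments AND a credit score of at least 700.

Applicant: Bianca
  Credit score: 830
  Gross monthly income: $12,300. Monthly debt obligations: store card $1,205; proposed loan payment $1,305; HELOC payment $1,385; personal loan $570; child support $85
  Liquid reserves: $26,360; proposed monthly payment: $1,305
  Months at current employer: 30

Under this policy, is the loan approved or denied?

Approved

Credit score 830 ≥ 660 (meets base)
Total debts = (1,205 + 1,305 + 1,385 + 570 + 85) = 4,550. DTI: 4,550 ÷ 12,300 = 37%, over the 36% base limit.
Liquid reserves cover 26,360/1,305 = 20.2 months — ≥ 3 required
Employment 30 ≥ 12 months
37% falls in the override range (36%–39%), so the compensating-factor test applies.
Override check — reserves: 20.2 mo (ok); score: 830 (ok).
Both compensating conditions met → exception applies.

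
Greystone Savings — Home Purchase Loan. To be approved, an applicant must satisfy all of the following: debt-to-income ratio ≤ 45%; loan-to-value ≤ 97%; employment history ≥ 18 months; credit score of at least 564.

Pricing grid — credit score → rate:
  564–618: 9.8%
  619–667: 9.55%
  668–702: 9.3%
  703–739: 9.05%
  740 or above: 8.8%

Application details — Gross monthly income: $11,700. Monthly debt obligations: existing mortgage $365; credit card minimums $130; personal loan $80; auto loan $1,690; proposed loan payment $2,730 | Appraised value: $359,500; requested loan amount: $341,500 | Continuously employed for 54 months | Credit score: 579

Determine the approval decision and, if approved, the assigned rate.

Credit score 579 ≥ 564 (meets minimum)
LTV = 341,500/359,500 = 95% ≤ 97%
Employment 54 ≥ 18 months
Total monthly debts = (365 + 130 + 80 + 1,690 + 2,730) = 4,995. DTI: 4,995 ÷ 11,700 = 42.7%, within the 45% cap
All requirements met. Score 579 falls in the 564–618 tier → 9.8%.

Approved at 9.8%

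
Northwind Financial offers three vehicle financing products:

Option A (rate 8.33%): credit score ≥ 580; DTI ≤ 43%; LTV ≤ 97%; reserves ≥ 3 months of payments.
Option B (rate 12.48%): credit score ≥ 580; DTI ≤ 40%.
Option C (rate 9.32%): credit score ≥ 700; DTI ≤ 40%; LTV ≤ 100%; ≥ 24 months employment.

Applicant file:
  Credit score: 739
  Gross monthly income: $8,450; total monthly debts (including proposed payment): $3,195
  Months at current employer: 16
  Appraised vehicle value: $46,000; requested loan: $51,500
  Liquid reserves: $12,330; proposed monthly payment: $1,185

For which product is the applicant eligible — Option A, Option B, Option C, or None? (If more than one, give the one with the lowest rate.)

DTI = 3,195/8,450 = 37.8%.
LTV = 51,500/46,000 = 112%.
Reserves = 12,330/1,185 = 10.4 months.
Option A: score 739 ≥ 580; DTI 37.8% ≤ 43%; LTV 112% > 97%; reserves 10.4 ≥ 3 mo → does not qualify.
Option B: score 739 ≥ 580; DTI 37.8% ≤ 40% → qualifies.
Option C: score 739 ≥ 700; DTI 37.8% ≤ 40%; LTV 112% > 100%; employment 16 < 24 mo → does not qualify.

Option B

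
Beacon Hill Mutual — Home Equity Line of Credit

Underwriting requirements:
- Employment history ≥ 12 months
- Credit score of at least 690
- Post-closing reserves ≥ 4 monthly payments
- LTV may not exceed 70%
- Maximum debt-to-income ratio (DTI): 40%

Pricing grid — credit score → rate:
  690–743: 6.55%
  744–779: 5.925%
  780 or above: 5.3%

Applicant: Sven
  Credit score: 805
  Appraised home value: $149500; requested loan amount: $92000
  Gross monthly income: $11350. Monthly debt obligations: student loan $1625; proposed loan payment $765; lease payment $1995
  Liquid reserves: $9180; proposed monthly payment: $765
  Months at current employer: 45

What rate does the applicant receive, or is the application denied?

Approved at 5.3%

Credit score 805 ≥ 690 (meets minimum)
Total monthly debts = (1,625 + 765 + 1,995) = 4,385. Debt-to-income = 4,385/11,350 = 38.6% — meets 40% limit
LTV: 92,000 ÷ 149,500 = 61.5%, within 70% cap
Reserves: 9,180 ÷ 765 = 12.0 months (meets 4-month minimum)
Employment 45 ≥ 12 months
All requirements met. Score 805 falls in the 780 or above tier → 5.3%.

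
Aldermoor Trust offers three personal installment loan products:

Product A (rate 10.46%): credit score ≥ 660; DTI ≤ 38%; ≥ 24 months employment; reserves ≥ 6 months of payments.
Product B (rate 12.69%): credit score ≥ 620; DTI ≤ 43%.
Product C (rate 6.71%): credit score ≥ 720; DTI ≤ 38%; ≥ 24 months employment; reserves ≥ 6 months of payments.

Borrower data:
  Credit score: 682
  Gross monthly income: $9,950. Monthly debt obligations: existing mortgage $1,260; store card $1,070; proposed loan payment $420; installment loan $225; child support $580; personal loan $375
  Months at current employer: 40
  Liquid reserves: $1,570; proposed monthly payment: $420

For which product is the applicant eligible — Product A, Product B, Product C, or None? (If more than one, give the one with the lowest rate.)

Total debts = (1,260 + 1,070 + 420 + 225 + 580 + 375) = 3,930; DTI = 3,930/9,950 = 39.5%.
Reserves = 1,570/420 = 3.7 months.
Product A: score 682 ≥ 660; DTI 39.5% > 38%; employment 40 ≥ 24 mo; reserves 3.7 < 6 mo → does not qualify.
Product B: score 682 ≥ 620; DTI 39.5% ≤ 43% → qualifies.
Product C: score 682 < 720; DTI 39.5% > 38%; employment 40 ≥ 24 mo; reserves 3.7 < 6 mo → does not qualify.

Product B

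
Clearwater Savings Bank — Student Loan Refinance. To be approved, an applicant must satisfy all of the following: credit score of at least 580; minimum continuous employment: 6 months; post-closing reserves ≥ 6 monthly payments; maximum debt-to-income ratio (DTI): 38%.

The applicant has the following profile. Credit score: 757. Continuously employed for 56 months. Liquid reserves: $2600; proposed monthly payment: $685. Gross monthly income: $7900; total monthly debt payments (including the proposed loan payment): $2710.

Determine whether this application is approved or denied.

Credit score 757 ≥ 580 (meets)
Employment 56 ≥ 6 months
Reserves: 2,600 ÷ 685 = 3.8 months (below 6-month minimum)
Debt-to-income = 2,710/7,900 = 34.3% — meets 38% limit
Fails on reserves.

Denied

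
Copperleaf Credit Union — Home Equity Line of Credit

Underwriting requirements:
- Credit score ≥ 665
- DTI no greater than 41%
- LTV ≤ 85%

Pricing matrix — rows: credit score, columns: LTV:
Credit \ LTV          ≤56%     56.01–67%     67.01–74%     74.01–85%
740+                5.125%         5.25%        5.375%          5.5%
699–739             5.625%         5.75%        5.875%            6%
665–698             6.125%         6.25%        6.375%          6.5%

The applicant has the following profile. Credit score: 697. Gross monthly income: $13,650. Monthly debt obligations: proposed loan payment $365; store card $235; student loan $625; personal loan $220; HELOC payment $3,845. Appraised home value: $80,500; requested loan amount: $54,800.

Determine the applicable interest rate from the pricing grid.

6.375%

Credit score 697 ≥ 665; Total monthly debts = (365 + 235 + 625 + 220 + 3,845) = 5,290. Debt-to-income = 5,290/13,650 = 38.8% — meets 41% limit
Loan-to-value = 54,800/80,500 = 68.1% — pass (85% max)
Score 697 is in the 665–698 band; LTV 68.1% is in the 67.01–74% band → 6.375%.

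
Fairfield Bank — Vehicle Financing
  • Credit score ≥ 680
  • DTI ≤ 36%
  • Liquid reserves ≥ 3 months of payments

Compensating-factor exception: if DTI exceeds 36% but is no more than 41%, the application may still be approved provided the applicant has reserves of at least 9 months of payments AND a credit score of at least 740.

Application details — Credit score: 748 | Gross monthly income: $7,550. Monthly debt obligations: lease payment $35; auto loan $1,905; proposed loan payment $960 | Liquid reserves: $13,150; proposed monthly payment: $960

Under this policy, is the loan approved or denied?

Approved

Credit score 748 ≥ 680 (meets base)
Total debts = (35 + 1,905 + 960) = 2,900. DTI = 2,900/7,550 = 38.4% > 36% — standard DTI limit exceeded.
Reserves = 13,150/960 = 13.7 months ≥ 3
38.4% falls in the override range (36%–41%), so the compensating-factor test applies.
Reserves 13.7 ≥ 9 months; credit score 748 ≥ 740.
Both compensating conditions met → exception applies.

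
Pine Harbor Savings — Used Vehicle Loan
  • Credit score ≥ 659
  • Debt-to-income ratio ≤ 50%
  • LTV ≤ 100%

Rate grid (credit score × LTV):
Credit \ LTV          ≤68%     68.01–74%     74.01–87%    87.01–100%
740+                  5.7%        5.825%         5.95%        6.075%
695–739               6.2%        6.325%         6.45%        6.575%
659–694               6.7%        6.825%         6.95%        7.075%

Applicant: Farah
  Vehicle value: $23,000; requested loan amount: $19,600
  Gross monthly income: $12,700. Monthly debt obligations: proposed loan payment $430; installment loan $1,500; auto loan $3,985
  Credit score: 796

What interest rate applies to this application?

5.95%

Credit score 796 ≥ 659; Total monthly debts = (430 + 1,500 + 3,985) = 5,915. DTI: 5,915 ÷ 12,700 = 46.6%, within the 50% cap
Loan-to-value = 19,600/23,000 = 85.2% — pass (100% max)
Row: 796 falls in 740+. Column: 85.2% falls in 74.01–87%. Rate = 5.95%.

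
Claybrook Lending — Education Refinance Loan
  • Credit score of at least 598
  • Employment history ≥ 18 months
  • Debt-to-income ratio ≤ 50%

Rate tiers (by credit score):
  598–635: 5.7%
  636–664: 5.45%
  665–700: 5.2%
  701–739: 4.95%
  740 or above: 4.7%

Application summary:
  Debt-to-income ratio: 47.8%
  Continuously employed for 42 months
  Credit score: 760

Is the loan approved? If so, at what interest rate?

Credit score 760 ≥ 598 (meets minimum)
Employment 42 ≥ 18 months
DTI 47.8% is within the 50% limit
All requirements met. Score 760 falls in the 740 or above tier → 4.7%.

Approved at 4.7%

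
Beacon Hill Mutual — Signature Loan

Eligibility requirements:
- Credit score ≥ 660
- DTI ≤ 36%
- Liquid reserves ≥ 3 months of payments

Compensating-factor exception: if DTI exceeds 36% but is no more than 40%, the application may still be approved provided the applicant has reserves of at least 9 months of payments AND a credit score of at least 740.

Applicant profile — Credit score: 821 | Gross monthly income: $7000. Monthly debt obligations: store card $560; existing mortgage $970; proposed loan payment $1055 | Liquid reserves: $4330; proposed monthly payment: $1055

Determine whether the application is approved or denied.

Denied

Credit score 821 ≥ 660 (meets base)
Total debts = (560 + 970 + 1,055) = 2,585. DTI = 2,585/7,000 = 36.9% > 36% — standard DTI limit exceeded.
Liquid reserves cover 4,330/1,055 = 4.1 months — ≥ 3 required
36.9% falls in the override range (36%–40%), so the compensating-factor test applies.
Reserves 4.1 < 9 months; credit score 821 ≥ 740.
Override conditions not both satisfied; exception does not apply.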